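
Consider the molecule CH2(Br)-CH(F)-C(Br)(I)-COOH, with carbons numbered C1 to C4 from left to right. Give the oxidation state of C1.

Bonds to more-electronegative neighbours contribute +1 each, bonds to H or metals contribute −1 each, and C–C bonds contribute 0.
C1 has one bond to C (0), one bond to H (-1), one bond to H (-1), one bond to Br (+1).
Oxidation state = 0 − 1 − 1 + 1 = -1.

-1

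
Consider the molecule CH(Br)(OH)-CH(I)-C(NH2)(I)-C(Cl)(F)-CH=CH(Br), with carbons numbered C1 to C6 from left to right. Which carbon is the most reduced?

C5

Assign +1 per bond to O/N/halogen, −1 per bond to H or an electropositive element, and 0 per bond to carbon. Tallying each carbon:
C1: 1C, 1H, 1O, 1Br → 0 − 1 + 1 + 1 = +1
C2: 2C, 1H, 1I → 0 − 1 + 1 = 0
C3: 2C, 1N, 1I → 0 + 1 + 1 = +2
C4: 2C, 1F, 1Cl → 0 + 1 + 1 = +2
C5: 3C, 1H → 0 − 1 = -1
C6: 2C, 1H, 1Br → 0 − 1 + 1 = 0
The most reduced carbon is C5 at -1.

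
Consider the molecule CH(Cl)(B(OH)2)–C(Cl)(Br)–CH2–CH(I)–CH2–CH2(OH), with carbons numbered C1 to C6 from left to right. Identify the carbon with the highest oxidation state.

C2

Tallying each carbon's bonds:
C1: 1C, 1H, 1Cl, 1B → 0 − 1 + 1 − 1 = -1
C2: 2C, 1Cl, 1Br → 0 + 1 + 1 = +2
C3: 2C, 2H → 0 − 2 = -2
C4: 2C, 1H, 1I → 0 − 1 + 1 = 0
C5: 2C, 2H → 0 − 2 = -2
C6: 1C, 2H, 1O → 0 − 2 + 1 = -1
The most oxidised carbon is C2 at +2.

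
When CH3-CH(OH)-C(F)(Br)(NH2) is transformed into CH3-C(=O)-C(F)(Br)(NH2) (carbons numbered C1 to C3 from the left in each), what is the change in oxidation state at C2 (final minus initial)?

Before: C2 has 2 bonds to C, 1 bond to H, 1 bond to O → oxidation state 0.
After: C2 has 2 bonds to C, 2 bonds to O → oxidation state +2.
Δ = +2 − (0) = +2, so this is an oxidation at C2.

+2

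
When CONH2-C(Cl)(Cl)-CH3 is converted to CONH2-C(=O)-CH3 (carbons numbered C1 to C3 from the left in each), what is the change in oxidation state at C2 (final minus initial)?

Before: C2 has 2 bonds to C, 2 bonds to Cl → oxidation state +2.
After: C2 has 2 bonds to C, 2 bonds to O → oxidation state +2.
Δ = +2 − (+2) = 0, so no net redox change at C2.

0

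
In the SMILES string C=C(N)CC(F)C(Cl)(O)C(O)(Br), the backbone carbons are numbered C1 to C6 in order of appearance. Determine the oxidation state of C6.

+1

Bonds to more-electronegative neighbours contribute +1 each, bonds to H or metals contribute −1 each, and C–C bonds contribute 0.
C6 has one bond to C (0), one bond to O (+1), one bond to Br (+1), one bond to H (-1).
Oxidation state = 0 + 1 + 1 − 1 = +1.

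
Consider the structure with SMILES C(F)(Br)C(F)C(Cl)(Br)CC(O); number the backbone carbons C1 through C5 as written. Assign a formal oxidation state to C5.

-1

C5 has one bond to C (0), one bond to H (-1), one bond to H (-1), one bond to O (+1).
Oxidation state = 0 − 1 − 1 + 1 = -1.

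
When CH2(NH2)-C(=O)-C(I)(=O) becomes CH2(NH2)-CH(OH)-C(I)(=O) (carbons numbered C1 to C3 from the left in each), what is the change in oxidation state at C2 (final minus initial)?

Before: C2 has 2 bonds to C, 2 bonds to O → oxidation state +2.
After: C2 has 2 bonds to C, 1 bond to H, 1 bond to O → oxidation state 0.
Δ = 0 − (+2) = -2, so this is a reduction at C2.

-2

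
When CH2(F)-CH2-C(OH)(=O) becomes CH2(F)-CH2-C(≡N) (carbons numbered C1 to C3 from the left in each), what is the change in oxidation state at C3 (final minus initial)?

0

Before: C3 has 1 bond to C, 3 bonds to O → oxidation state +3.
After: C3 has 1 bond to C, 3 bonds to N → oxidation state +3.
Δ = +3 − (+3) = 0, so no net redox change at C3.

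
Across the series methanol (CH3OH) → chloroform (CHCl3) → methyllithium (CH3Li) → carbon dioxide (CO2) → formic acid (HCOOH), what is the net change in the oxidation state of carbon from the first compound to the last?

Carbon oxidation states along the series — methanol: -2, chloroform: +2, methyllithium: -4, carbon dioxide: +4, formic acid: +2.
Net change = +2 − (-2) = +4.

+4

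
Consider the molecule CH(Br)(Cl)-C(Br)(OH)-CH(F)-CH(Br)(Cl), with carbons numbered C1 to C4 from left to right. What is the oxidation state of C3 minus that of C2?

-2

C3: 2C, 1H, 1F → 0 − 1 + 1 = 0
C2: 2C, 1O, 1Br → 0 + 1 + 1 = +2
Difference: 0 − (+2) = -2.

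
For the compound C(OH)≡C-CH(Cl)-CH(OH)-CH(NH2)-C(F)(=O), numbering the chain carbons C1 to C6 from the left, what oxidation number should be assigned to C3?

Count +1 for every bond to an atom more electronegative than carbon and −1 for every bond to one less electronegative; C–C bonds are 0.
C3 has one bond to C (0), one bond to C (0), one bond to H (-1), one bond to Cl (+1).
Oxidation state = 0 + 0 − 1 + 1 = 0.

0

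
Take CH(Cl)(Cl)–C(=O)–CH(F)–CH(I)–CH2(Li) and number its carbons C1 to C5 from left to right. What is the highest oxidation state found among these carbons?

+2

Tallying each carbon's bonds:
C1: 1C, 1H, 2Cl → 0 − 1 + 2 = +1
C2: 2C, 2O → 0 + 2 = +2
C3: 2C, 1H, 1F → 0 − 1 + 1 = 0
C4: 2C, 1H, 1I → 0 − 1 + 1 = 0
C5: 1C, 2H, 1Li → 0 − 2 − 1 = -3
The highest value is +2.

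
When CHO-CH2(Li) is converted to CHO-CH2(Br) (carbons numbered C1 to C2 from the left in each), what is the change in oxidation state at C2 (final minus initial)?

+2

Before: C2 has 1 bond to C, 2 bonds to H, 1 bond to Li → oxidation state -3.
After: C2 has 1 bond to C, 2 bonds to H, 1 bond to Br → oxidation state -1.
Δ = -1 − (-3) = +2, so this is an oxidation at C2.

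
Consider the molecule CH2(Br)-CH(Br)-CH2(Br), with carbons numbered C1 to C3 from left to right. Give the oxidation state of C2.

0

C2 has one bond to C (0), one bond to C (0), one bond to H (-1), one bond to Br (+1).
Oxidation state = 0 + 0 − 1 + 1 = 0.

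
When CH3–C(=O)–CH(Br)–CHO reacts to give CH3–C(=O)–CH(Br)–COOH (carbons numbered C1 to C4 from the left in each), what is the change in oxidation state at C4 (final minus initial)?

+2

Before: C4 has 1 bond to C, 1 bond to H, 2 bonds to O → oxidation state +1.
After: C4 has 1 bond to C, 3 bonds to O → oxidation state +3.
Δ = +3 − (+1) = +2, so this is an oxidation at C4.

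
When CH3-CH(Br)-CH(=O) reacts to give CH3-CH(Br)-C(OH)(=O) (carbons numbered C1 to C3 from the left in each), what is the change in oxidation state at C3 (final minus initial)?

Before: C3 has 1 bond to C, 1 bond to H, 2 bonds to O → oxidation state +1.
After: C3 has 1 bond to C, 3 bonds to O → oxidation state +3.
Δ = +3 − (+1) = +2, so this is an oxidation at C3.

+2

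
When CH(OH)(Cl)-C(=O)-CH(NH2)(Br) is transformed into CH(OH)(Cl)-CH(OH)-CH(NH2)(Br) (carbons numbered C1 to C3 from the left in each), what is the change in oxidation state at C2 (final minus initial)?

Before: C2 has 2 bonds to C, 2 bonds to O → oxidation state +2.
After: C2 has 2 bonds to C, 1 bond to H, 1 bond to O → oxidation state 0.
Δ = 0 − (+2) = -2, so this is a reduction at C2.

-2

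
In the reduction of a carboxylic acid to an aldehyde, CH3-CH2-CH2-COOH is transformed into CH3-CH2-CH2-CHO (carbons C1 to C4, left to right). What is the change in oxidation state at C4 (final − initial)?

Before: C4 has 1 bond to C, 3 bonds to O → oxidation state +3.
After: C4 has 1 bond to C, 1 bond to H, 2 bonds to O → oxidation state +1.
Δ = +1 − (+3) = -2, so this is a reduction at C4.

-2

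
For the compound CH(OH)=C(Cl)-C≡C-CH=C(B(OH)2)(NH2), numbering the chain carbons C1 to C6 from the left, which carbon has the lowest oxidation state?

C5

Bonds to more-electronegative neighbours contribute +1 each, bonds to H or metals contribute −1 each, and C–C bonds contribute 0. Tallying each carbon:
C1: 2C, 1H, 1O → 0 − 1 + 1 = 0
C2: 3C, 1Cl → 0 + 1 = +1
C3: 4C → 0 = 0
C4: 4C → 0 = 0
C5: 3C, 1H → 0 − 1 = -1
C6: 2C, 1N, 1B → 0 + 1 − 1 = 0
The most reduced carbon is C5 at -1.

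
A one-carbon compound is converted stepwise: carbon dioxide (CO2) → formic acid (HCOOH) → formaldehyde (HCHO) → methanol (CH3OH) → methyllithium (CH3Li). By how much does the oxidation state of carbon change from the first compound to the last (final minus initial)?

-8

Carbon oxidation states along the series — carbon dioxide: +4, formic acid: +2, formaldehyde: 0, methanol: -2, methyllithium: -4.
Net change = -4 − (+4) = -8.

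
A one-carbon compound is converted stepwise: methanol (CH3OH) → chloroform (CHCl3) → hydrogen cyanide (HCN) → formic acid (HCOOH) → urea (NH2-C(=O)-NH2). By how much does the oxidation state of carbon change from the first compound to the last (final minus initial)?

+6

Carbon oxidation states along the series — methanol: -2, chloroform: +2, hydrogen cyanide: +2, formic acid: +2, urea: +4.
Net change = +4 − (-2) = +6.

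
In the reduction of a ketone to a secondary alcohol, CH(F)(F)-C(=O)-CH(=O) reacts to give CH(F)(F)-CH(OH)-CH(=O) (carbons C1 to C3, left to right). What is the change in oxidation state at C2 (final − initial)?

-2

Before: C2 has 2 bonds to C, 2 bonds to O → oxidation state +2.
After: C2 has 2 bonds to C, 1 bond to H, 1 bond to O → oxidation state 0.
Δ = 0 − (+2) = -2, so this is a reduction at C2.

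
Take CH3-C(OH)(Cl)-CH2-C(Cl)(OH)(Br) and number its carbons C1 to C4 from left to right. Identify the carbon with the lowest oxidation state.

Bonds to more-electronegative neighbours contribute +1 each, bonds to H or metals contribute −1 each, and C–C bonds contribute 0. Tallying each carbon:
C1: 1C, 3H → 0 − 3 = -3
C2: 2C, 1O, 1Cl → 0 + 1 + 1 = +2
C3: 2C, 2H → 0 − 2 = -2
C4: 1C, 1O, 1Cl, 1Br → 0 + 1 + 1 + 1 = +3
The most reduced carbon is C1 at -3.

C1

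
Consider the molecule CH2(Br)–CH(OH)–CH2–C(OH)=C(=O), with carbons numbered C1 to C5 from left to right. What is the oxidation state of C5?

Each bond to a more electronegative atom (O, N, halogen) counts +1, each bond to a less electronegative atom (H, metal, B, Si) counts −1, and each C–C bond counts 0.
C5 has a double bond to C (2×0 = 0), a double bond to O (2×+1 = +2).
Oxidation state = 0 + 2 = +2.

+2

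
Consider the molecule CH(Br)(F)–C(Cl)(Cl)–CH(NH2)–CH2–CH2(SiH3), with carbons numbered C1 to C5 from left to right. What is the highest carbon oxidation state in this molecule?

Tallying each carbon's bonds:
C1: 1C, 1H, 1F, 1Br → 0 − 1 + 1 + 1 = +1
C2: 2C, 2Cl → 0 + 2 = +2
C3: 2C, 1H, 1N → 0 − 1 + 1 = 0
C4: 2C, 2H → 0 − 2 = -2
C5: 1C, 2H, 1Si → 0 − 2 − 1 = -3
The highest value is +2.

+2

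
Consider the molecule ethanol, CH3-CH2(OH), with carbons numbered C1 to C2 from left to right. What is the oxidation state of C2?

C2 has one bond to H (-1), one bond to H (-1), one bond to O (+1), one bond to C (0).
Oxidation state = -1 − 1 + 1 + 0 = -1.

-1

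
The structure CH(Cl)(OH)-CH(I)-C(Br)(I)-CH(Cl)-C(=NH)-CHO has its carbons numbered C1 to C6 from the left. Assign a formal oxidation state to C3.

+2

C3 has one bond to C (0), one bond to C (0), one bond to Br (+1), one bond to I (+1).
Oxidation state = 0 + 0 + 1 + 1 = +2.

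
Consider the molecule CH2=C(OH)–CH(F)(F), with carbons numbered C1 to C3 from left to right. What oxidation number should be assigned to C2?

Assign +1 per bond to O/N/halogen, −1 per bond to H or an electropositive element, and 0 per bond to carbon.
C2 has a double bond to C (2×0 = 0), one bond to C (0), one bond to O (+1).
Oxidation state = 0 + 0 + 1 = +1.

+1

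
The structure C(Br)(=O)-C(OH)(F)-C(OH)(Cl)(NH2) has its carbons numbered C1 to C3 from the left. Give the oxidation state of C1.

C1 has one bond to C (0), one bond to Br (+1), a double bond to O (2×+1 = +2).
Oxidation state = 0 + 1 + 2 = +3.

+3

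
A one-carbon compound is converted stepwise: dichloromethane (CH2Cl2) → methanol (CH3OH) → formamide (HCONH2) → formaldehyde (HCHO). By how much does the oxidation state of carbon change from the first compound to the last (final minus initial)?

0

Carbon oxidation states along the series — dichloromethane: 0, methanol: -2, formamide: +2, formaldehyde: 0.
Net change = 0 − (0) = 0.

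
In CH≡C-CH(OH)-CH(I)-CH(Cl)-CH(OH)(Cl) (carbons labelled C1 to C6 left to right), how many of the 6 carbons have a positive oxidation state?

1

Count +1 for every bond to an atom more electronegative than carbon and −1 for every bond to one less electronegative; C–C bonds are 0. Tallying each carbon:
C1: 3C, 1H → 0 − 1 = -1
C2: 4C → 0 = 0
C3: 2C, 1H, 1O → 0 − 1 + 1 = 0
C4: 2C, 1H, 1I → 0 − 1 + 1 = 0
C5: 2C, 1H, 1Cl → 0 − 1 + 1 = 0
C6: 1C, 1H, 1O, 1Cl → 0 − 1 + 1 + 1 = +1
1 carbon (C6) meets the condition.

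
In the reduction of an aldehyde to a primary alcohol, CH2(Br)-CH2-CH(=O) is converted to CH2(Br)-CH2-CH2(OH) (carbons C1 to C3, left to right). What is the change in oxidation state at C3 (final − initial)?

-2

Before: C3 has 1 bond to C, 1 bond to H, 2 bonds to O → oxidation state +1.
After: C3 has 1 bond to C, 2 bonds to H, 1 bond to O → oxidation state -1.
Δ = -1 − (+1) = -2, so this is a reduction at C3.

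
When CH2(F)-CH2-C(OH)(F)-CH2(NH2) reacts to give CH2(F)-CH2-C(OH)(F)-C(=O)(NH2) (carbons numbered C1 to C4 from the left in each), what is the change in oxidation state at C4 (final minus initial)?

Before: C4 has 1 bond to C, 2 bonds to H, 1 bond to N → oxidation state -1.
After: C4 has 1 bond to C, 2 bonds to O, 1 bond to N → oxidation state +3.
Δ = +3 − (-1) = +4, so this is an oxidation at C4.

+4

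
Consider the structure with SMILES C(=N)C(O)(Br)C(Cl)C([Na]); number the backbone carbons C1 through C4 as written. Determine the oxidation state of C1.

Bonds to more-electronegative neighbours contribute +1 each, bonds to H or metals contribute −1 each, and C–C bonds contribute 0.
C1 has one bond to C (0), one bond to H (-1), a double bond to N (2×+1 = +2).
Oxidation state = 0 − 1 + 2 = +1.

+1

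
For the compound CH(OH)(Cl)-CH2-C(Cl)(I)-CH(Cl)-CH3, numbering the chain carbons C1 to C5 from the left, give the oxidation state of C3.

Bonds to more-electronegative neighbours contribute +1 each, bonds to H or metals contribute −1 each, and C–C bonds contribute 0.
C3 has one bond to C (0), one bond to C (0), one bond to Cl (+1), one bond to I (+1).
Oxidation state = 0 + 0 + 1 + 1 = +2.

+2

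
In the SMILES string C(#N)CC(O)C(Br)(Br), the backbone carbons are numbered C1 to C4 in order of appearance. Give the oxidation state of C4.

+1

Bonds to more-electronegative neighbours contribute +1 each, bonds to H or metals contribute −1 each, and C–C bonds contribute 0.
C4 has one bond to C (0), one bond to Br (+1), one bond to H (-1), one bond to Br (+1).
Oxidation state = 0 + 1 − 1 + 1 = +1.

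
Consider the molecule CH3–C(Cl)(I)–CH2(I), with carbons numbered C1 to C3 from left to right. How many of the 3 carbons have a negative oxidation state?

2

Tallying each carbon's bonds:
C1: 1C, 3H → 0 − 3 = -3
C2: 2C, 1Cl, 1I → 0 + 1 + 1 = +2
C3: 1C, 2H, 1I → 0 − 2 + 1 = -1
2 carbons (C1, C3) meet the condition.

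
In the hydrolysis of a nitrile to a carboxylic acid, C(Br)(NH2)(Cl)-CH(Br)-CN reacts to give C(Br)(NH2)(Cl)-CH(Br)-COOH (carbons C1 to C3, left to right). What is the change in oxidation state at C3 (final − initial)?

Before: C3 has 1 bond to C, 3 bonds to N → oxidation state +3.
After: C3 has 1 bond to C, 3 bonds to O → oxidation state +3.
Δ = +3 − (+3) = 0, so no net redox change at C3.

0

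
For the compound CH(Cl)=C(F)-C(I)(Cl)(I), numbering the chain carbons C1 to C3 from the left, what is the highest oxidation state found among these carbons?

+3

Each bond to a more electronegative atom (O, N, halogen) counts +1, each bond to a less electronegative atom (H, metal, B, Si) counts −1, and each C–C bond counts 0. Tallying each carbon:
C1: 2C, 1H, 1Cl → 0 − 1 + 1 = 0
C2: 3C, 1F → 0 + 1 = +1
C3: 1C, 1Cl, 2I → 0 + 1 + 2 = +3
The highest value is +3.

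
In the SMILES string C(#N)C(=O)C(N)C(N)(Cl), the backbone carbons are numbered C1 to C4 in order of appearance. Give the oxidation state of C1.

Assign +1 per bond to O/N/halogen, −1 per bond to H or an electropositive element, and 0 per bond to carbon.
C1 has one bond to C (0), a triple bond to N (3×+1 = +3).
Oxidation state = 0 + 3 = +3.

+3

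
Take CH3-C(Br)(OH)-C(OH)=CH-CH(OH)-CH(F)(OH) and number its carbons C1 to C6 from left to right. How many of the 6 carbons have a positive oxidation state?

3

Assign +1 per bond to O/N/halogen, −1 per bond to H or an electropositive element, and 0 per bond to carbon. Tallying each carbon:
C1: 1C, 3H → 0 − 3 = -3
C2: 2C, 1O, 1Br → 0 + 1 + 1 = +2
C3: 3C, 1O → 0 + 1 = +1
C4: 3C, 1H → 0 − 1 = -1
C5: 2C, 1H, 1O → 0 − 1 + 1 = 0
C6: 1C, 1H, 1O, 1F → 0 − 1 + 1 + 1 = +1
3 carbons (C2, C3, C6) meet the condition.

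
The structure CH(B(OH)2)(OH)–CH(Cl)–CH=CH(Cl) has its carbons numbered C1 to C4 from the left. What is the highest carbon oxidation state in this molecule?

Assign +1 per bond to O/N/halogen, −1 per bond to H or an electropositive element, and 0 per bond to carbon. Tallying each carbon:
C1: 1C, 1H, 1O, 1B → 0 − 1 + 1 − 1 = -1
C2: 2C, 1H, 1Cl → 0 − 1 + 1 = 0
C3: 3C, 1H → 0 − 1 = -1
C4: 2C, 1H, 1Cl → 0 − 1 + 1 = 0
The highest value is 0.

0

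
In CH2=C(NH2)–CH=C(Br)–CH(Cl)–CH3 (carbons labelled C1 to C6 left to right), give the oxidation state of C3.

C3 has one bond to C (0), a double bond to C (2×0 = 0), one bond to H (-1).
Oxidation state = 0 + 0 − 1 = -1.

-1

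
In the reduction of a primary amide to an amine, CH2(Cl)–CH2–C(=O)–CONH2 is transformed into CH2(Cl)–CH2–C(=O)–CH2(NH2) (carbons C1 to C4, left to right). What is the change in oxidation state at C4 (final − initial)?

-4

Before: C4 has 1 bond to C, 2 bonds to O, 1 bond to N → oxidation state +3.
After: C4 has 1 bond to C, 2 bonds to H, 1 bond to N → oxidation state -1.
Δ = -1 − (+3) = -4, so this is a reduction at C4.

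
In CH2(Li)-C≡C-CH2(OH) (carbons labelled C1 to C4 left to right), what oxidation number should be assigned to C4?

-1

Count +1 for every bond to an atom more electronegative than carbon and −1 for every bond to one less electronegative; C–C bonds are 0.
C4 has one bond to C (0), one bond to H (-1), one bond to O (+1), one bond to H (-1).
Oxidation state = 0 − 1 + 1 − 1 = -1.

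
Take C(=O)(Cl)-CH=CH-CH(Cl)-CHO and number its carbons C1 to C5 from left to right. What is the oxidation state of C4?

Each bond to a more electronegative atom (O, N, halogen) counts +1, each bond to a less electronegative atom (H, metal, B, Si) counts −1, and each C–C bond counts 0.
C4 has one bond to C (0), one bond to C (0), one bond to H (-1), one bond to Cl (+1).
Oxidation state = 0 + 0 − 1 + 1 = 0.

0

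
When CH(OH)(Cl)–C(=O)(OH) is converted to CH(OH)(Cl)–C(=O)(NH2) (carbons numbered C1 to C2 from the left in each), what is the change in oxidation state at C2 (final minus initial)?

Before: C2 has 1 bond to C, 3 bonds to O → oxidation state +3.
After: C2 has 1 bond to C, 2 bonds to O, 1 bond to N → oxidation state +3.
Δ = +3 − (+3) = 0, so no net redox change at C2.

0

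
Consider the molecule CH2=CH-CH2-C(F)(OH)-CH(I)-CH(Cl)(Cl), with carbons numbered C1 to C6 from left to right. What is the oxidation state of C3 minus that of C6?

C3: 2C, 2H → 0 − 2 = -2
C6: 1C, 1H, 2Cl → 0 − 1 + 2 = +1
Difference: -2 − (+1) = -3.

-3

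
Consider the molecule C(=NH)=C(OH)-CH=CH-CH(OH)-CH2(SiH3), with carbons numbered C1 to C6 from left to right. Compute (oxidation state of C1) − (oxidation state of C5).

+2

C1: 2C, 2N → 0 + 2 = +2
C5: 2C, 1H, 1O → 0 − 1 + 1 = 0
Difference: +2 − (0) = +2.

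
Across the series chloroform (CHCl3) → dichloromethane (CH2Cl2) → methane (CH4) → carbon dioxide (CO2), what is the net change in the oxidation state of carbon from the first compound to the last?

Carbon oxidation states along the series — chloroform: +2, dichloromethane: 0, methane: -4, carbon dioxide: +4.
Net change = +4 − (+2) = +2.

+2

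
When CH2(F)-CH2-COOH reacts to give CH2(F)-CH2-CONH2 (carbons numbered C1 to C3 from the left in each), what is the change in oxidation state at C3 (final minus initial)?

Before: C3 has 1 bond to C, 3 bonds to O → oxidation state +3.
After: C3 has 1 bond to C, 2 bonds to O, 1 bond to N → oxidation state +3.
Δ = +3 − (+3) = 0, so no net redox change at C3.

0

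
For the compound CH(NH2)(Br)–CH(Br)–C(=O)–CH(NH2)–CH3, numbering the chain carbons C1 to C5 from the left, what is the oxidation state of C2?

Count +1 for every bond to an atom more electronegative than carbon and −1 for every bond to one less electronegative; C–C bonds are 0.
C2 has one bond to C (0), one bond to C (0), one bond to Br (+1), one bond to H (-1).
Oxidation state = 0 + 0 + 1 − 1 = 0.

0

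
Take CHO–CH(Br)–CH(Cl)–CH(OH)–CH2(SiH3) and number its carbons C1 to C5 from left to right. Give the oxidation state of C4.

0

C4 has one bond to C (0), one bond to C (0), one bond to H (-1), one bond to O (+1).
Oxidation state = 0 + 0 − 1 + 1 = 0.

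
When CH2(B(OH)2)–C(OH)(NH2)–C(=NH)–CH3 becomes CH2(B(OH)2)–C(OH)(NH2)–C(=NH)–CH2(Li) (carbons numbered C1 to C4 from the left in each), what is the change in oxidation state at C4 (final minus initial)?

0

Before: C4 has 1 bond to C, 3 bonds to H → oxidation state -3.
After: C4 has 1 bond to C, 2 bonds to H, 1 bond to Li → oxidation state -3.
Δ = -3 − (-3) = 0, so no net redox change at C4.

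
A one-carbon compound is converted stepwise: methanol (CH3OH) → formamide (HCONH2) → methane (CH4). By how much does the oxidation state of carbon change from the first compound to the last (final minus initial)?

-2

Carbon oxidation states along the series — methanol: -2, formamide: +2, methane: -4.
Net change = -4 − (-2) = -2.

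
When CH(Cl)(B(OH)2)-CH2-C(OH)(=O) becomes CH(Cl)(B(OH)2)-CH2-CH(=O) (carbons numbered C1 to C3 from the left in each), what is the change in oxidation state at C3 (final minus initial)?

-2

Before: C3 has 1 bond to C, 3 bonds to O → oxidation state +3.
After: C3 has 1 bond to C, 1 bond to H, 2 bonds to O → oxidation state +1.
Δ = +1 − (+3) = -2, so this is a reduction at C3.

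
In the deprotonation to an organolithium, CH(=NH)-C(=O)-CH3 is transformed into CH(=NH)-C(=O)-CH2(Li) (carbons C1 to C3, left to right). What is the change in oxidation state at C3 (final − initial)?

Before: C3 has 1 bond to C, 3 bonds to H → oxidation state -3.
After: C3 has 1 bond to C, 2 bonds to H, 1 bond to Li → oxidation state -3.
Δ = -3 − (-3) = 0, so no net redox change at C3.

0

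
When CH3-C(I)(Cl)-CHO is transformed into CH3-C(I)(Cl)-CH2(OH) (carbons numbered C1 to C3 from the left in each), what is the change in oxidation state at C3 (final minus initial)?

-2

Before: C3 has 1 bond to C, 1 bond to H, 2 bonds to O → oxidation state +1.
After: C3 has 1 bond to C, 2 bonds to H, 1 bond to O → oxidation state -1.
Δ = -1 − (+1) = -2, so this is a reduction at C3.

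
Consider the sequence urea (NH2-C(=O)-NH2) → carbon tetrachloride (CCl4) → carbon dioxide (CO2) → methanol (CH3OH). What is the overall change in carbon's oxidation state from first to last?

-6

Carbon oxidation states along the series — urea: +4, carbon tetrachloride: +4, carbon dioxide: +4, methanol: -2.
Net change = -2 − (+4) = -6.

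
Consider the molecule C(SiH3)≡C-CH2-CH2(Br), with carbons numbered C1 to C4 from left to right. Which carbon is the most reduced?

Tallying each carbon's bonds:
C1: 3C, 1Si → 0 − 1 = -1
C2: 4C → 0 = 0
C3: 2C, 2H → 0 − 2 = -2
C4: 1C, 2H, 1Br → 0 − 2 + 1 = -1
The most reduced carbon is C3 at -2.

C3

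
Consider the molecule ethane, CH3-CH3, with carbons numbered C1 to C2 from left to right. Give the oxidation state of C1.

-3

C1 has one bond to H (-1), one bond to H (-1), one bond to H (-1), one bond to C (0).
Oxidation state = -1 − 1 − 1 + 0 = -3.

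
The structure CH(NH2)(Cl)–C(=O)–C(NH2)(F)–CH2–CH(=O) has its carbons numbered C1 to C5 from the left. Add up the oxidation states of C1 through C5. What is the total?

Tallying each carbon's bonds:
C1: 1C, 1H, 1N, 1Cl → 0 − 1 + 1 + 1 = +1
C2: 2C, 2O → 0 + 2 = +2
C3: 2C, 1N, 1F → 0 + 1 + 1 = +2
C4: 2C, 2H → 0 − 2 = -2
C5: 1C, 1H, 2O → 0 − 1 + 2 = +1
Sum = +1 + 2 + 2 − 2 + 1 = +4.

+4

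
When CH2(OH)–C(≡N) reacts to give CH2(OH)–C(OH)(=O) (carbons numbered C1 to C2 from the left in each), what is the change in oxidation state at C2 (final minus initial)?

0

Before: C2 has 1 bond to C, 3 bonds to N → oxidation state +3.
After: C2 has 1 bond to C, 3 bonds to O → oxidation state +3.
Δ = +3 − (+3) = 0, so no net redox change at C2.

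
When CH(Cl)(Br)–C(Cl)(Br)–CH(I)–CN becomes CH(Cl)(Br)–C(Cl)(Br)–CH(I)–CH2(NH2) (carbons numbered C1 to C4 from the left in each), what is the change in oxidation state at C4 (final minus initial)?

Before: C4 has 1 bond to C, 3 bonds to N → oxidation state +3.
After: C4 has 1 bond to C, 2 bonds to H, 1 bond to N → oxidation state -1.
Δ = -1 − (+3) = -4, so this is a reduction at C4.

-4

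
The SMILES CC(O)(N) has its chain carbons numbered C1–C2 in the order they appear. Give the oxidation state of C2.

+1

C2 has one bond to C (0), one bond to O (+1), one bond to N (+1), one bond to H (-1).
Oxidation state = 0 + 1 + 1 − 1 = +1.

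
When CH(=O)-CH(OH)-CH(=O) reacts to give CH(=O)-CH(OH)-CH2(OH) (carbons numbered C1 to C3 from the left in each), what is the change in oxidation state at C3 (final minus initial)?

-2

Before: C3 has 1 bond to C, 1 bond to H, 2 bonds to O → oxidation state +1.
After: C3 has 1 bond to C, 2 bonds to H, 1 bond to O → oxidation state -1.
Δ = -1 − (+1) = -2, so this is a reduction at C3.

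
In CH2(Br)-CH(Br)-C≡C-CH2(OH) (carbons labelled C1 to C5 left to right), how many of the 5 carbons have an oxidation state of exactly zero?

3

Assign +1 per bond to O/N/halogen, −1 per bond to H or an electropositive element, and 0 per bond to carbon. Tallying each carbon:
C1: 1C, 2H, 1Br → 0 − 2 + 1 = -1
C2: 2C, 1H, 1Br → 0 − 1 + 1 = 0
C3: 4C → 0 = 0
C4: 4C → 0 = 0
C5: 1C, 2H, 1O → 0 − 2 + 1 = -1
3 carbons (C2, C3, C4) meet the condition.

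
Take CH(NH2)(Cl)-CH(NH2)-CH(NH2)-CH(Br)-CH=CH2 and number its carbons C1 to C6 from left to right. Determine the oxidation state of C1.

C1 has one bond to C (0), one bond to N (+1), one bond to H (-1), one bond to Cl (+1).
Oxidation state = 0 + 1 − 1 + 1 = +1.

+1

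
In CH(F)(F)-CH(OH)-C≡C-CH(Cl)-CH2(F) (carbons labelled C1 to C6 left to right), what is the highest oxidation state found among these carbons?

Tallying each carbon's bonds:
C1: 1C, 1H, 2F → 0 − 1 + 2 = +1
C2: 2C, 1H, 1O → 0 − 1 + 1 = 0
C3: 4C → 0 = 0
C4: 4C → 0 = 0
C5: 2C, 1H, 1Cl → 0 − 1 + 1 = 0
C6: 1C, 2H, 1F → 0 − 2 + 1 = -1
The highest value is +1.

+1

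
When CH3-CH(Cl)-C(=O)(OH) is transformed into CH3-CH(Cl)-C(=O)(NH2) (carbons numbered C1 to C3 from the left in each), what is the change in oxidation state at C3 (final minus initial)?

0

Before: C3 has 1 bond to C, 3 bonds to O → oxidation state +3.
After: C3 has 1 bond to C, 2 bonds to O, 1 bond to N → oxidation state +3.
Δ = +3 − (+3) = 0, so no net redox change at C3.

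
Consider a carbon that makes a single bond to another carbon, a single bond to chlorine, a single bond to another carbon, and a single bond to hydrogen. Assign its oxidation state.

0

The carbon has one bond to C (0), one bond to C (0), one bond to H (-1), one bond to Cl (+1).
Oxidation state = 0 + 0 − 1 + 1 = 0.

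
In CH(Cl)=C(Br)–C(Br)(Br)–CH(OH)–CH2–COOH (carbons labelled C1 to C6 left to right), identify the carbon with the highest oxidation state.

C6

Tallying each carbon's bonds:
C1: 2C, 1H, 1Cl → 0 − 1 + 1 = 0
C2: 3C, 1Br → 0 + 1 = +1
C3: 2C, 2Br → 0 + 2 = +2
C4: 2C, 1H, 1O → 0 − 1 + 1 = 0
C5: 2C, 2H → 0 − 2 = -2
C6: 1C, 3O → 0 + 3 = +3
The most oxidised carbon is C6 at +3.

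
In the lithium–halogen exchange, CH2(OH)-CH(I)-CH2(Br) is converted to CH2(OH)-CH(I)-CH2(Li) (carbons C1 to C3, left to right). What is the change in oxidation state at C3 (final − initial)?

-2

Before: C3 has 1 bond to C, 2 bonds to H, 1 bond to Br → oxidation state -1.
After: C3 has 1 bond to C, 2 bonds to H, 1 bond to Li → oxidation state -3.
Δ = -3 − (-1) = -2, so this is a reduction at C3.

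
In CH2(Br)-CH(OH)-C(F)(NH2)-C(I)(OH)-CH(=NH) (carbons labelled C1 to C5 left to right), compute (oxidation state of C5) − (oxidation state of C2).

+1

C5: 1C, 1H, 2N → 0 − 1 + 2 = +1
C2: 2C, 1H, 1O → 0 − 1 + 1 = 0
Difference: +1 − (0) = +1.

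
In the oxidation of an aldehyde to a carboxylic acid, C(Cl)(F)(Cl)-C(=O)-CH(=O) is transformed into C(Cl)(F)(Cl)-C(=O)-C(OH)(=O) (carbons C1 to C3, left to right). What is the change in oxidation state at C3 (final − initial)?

Before: C3 has 1 bond to C, 1 bond to H, 2 bonds to O → oxidation state +1.
After: C3 has 1 bond to C, 3 bonds to O → oxidation state +3.
Δ = +3 − (+1) = +2, so this is an oxidation at C3.

+2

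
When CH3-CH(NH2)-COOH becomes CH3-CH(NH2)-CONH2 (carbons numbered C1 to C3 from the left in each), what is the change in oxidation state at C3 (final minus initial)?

0

Before: C3 has 1 bond to C, 3 bonds to O → oxidation state +3.
After: C3 has 1 bond to C, 2 bonds to O, 1 bond to N → oxidation state +3.
Δ = +3 − (+3) = 0, so no net redox change at C3.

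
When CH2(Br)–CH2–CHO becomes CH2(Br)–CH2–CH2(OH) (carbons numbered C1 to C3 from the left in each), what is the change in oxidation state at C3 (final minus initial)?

-2

Before: C3 has 1 bond to C, 1 bond to H, 2 bonds to O → oxidation state +1.
After: C3 has 1 bond to C, 2 bonds to H, 1 bond to O → oxidation state -1.
Δ = -1 − (+1) = -2, so this is a reduction at C3.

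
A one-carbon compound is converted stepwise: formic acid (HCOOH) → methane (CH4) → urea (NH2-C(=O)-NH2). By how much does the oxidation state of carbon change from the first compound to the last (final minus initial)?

+2

Carbon oxidation states along the series — formic acid: +2, methane: -4, urea: +4.
Net change = +4 − (+2) = +2.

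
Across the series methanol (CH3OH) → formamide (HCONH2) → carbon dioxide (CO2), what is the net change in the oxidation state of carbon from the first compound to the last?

+6

Carbon oxidation states along the series — methanol: -2, formamide: +2, carbon dioxide: +4.
Net change = +4 − (-2) = +6.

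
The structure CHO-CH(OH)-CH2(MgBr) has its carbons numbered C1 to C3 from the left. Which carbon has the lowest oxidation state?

C3

Count +1 for every bond to an atom more electronegative than carbon and −1 for every bond to one less electronegative; C–C bonds are 0. Tallying each carbon:
C1: 1C, 1H, 2O → 0 − 1 + 2 = +1
C2: 2C, 1H, 1O → 0 − 1 + 1 = 0
C3: 1C, 2H, 1Mg → 0 − 2 − 1 = -3
The most reduced carbon is C3 at -3.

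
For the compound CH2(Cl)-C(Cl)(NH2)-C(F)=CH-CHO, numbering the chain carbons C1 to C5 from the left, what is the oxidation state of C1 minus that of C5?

C1: 1C, 2H, 1Cl → 0 − 2 + 1 = -1
C5: 1C, 1H, 2O → 0 − 1 + 2 = +1
Difference: -1 − (+1) = -2.

-2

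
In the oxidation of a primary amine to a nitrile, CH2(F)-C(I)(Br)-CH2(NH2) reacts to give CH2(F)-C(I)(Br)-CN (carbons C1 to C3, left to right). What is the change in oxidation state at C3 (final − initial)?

Before: C3 has 1 bond to C, 2 bonds to H, 1 bond to N → oxidation state -1.
After: C3 has 1 bond to C, 3 bonds to N → oxidation state +3.
Δ = +3 − (-1) = +4, so this is an oxidation at C3.

+4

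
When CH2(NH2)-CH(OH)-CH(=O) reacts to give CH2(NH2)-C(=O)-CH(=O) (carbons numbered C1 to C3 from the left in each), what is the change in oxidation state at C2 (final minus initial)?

Before: C2 has 2 bonds to C, 1 bond to H, 1 bond to O → oxidation state 0.
After: C2 has 2 bonds to C, 2 bonds to O → oxidation state +2.
Δ = +2 − (0) = +2, so this is an oxidation at C2.

+2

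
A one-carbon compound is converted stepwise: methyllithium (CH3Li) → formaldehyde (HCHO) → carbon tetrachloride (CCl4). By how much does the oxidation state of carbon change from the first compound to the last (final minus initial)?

+8

Carbon oxidation states along the series — methyllithium: -4, formaldehyde: 0, carbon tetrachloride: +4.
Net change = +4 − (-4) = +8.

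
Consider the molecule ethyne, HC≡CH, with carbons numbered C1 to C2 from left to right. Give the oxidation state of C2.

-1

C2 has one bond to H (-1), a triple bond to C (3×0 = 0).
Oxidation state = -1 + 0 = -1.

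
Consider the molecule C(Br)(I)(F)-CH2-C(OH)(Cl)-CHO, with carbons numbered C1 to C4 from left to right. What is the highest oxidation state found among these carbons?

+3

Tallying each carbon's bonds:
C1: 1C, 1F, 1Br, 1I → 0 + 1 + 1 + 1 = +3
C2: 2C, 2H → 0 − 2 = -2
C3: 2C, 1O, 1Cl → 0 + 1 + 1 = +2
C4: 1C, 1H, 2O → 0 − 1 + 2 = +1
The highest value is +3.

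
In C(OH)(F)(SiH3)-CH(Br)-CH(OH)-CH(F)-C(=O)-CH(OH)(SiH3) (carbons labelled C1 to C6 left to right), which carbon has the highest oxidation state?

C5

Tallying each carbon's bonds:
C1: 1C, 1O, 1F, 1Si → 0 + 1 + 1 − 1 = +1
C2: 2C, 1H, 1Br → 0 − 1 + 1 = 0
C3: 2C, 1H, 1O → 0 − 1 + 1 = 0
C4: 2C, 1H, 1F → 0 − 1 + 1 = 0
C5: 2C, 2O → 0 + 2 = +2
C6: 1C, 1H, 1O, 1Si → 0 − 1 + 1 − 1 = -1
The most oxidised carbon is C5 at +2.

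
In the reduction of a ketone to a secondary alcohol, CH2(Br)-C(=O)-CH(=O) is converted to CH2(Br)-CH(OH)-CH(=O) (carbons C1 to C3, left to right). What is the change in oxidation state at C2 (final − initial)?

-2

Before: C2 has 2 bonds to C, 2 bonds to O → oxidation state +2.
After: C2 has 2 bonds to C, 1 bond to H, 1 bond to O → oxidation state 0.
Δ = 0 − (+2) = -2, so this is a reduction at C2.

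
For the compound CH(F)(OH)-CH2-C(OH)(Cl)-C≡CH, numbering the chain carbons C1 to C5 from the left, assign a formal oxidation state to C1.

Count +1 for every bond to an atom more electronegative than carbon and −1 for every bond to one less electronegative; C–C bonds are 0.
C1 has one bond to C (0), one bond to F (+1), one bond to H (-1), one bond to O (+1).
Oxidation state = 0 + 1 − 1 + 1 = +1.

+1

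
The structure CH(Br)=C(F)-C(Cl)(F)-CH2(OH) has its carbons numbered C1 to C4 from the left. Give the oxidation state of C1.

0

C1 has a double bond to C (2×0 = 0), one bond to Br (+1), one bond to H (-1).
Oxidation state = 0 + 1 − 1 = 0.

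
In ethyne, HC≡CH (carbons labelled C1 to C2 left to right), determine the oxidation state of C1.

-1

C1 has one bond to H (-1), a triple bond to C (3×0 = 0).
Oxidation state = -1 + 0 = -1.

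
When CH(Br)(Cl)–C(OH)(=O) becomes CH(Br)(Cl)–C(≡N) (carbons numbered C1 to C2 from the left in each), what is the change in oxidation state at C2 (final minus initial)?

Before: C2 has 1 bond to C, 3 bonds to O → oxidation state +3.
After: C2 has 1 bond to C, 3 bonds to N → oxidation state +3.
Δ = +3 − (+3) = 0, so no net redox change at C2.

0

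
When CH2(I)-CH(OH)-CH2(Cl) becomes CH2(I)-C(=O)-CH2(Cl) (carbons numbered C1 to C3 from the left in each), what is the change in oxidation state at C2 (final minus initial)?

+2

Before: C2 has 2 bonds to C, 1 bond to H, 1 bond to O → oxidation state 0.
After: C2 has 2 bonds to C, 2 bonds to O → oxidation state +2.
Δ = +2 − (0) = +2, so this is an oxidation at C2.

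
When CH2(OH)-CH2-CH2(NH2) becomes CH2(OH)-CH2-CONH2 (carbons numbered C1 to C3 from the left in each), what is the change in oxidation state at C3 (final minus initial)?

+4

Before: C3 has 1 bond to C, 2 bonds to H, 1 bond to N → oxidation state -1.
After: C3 has 1 bond to C, 2 bonds to O, 1 bond to N → oxidation state +3.
Δ = +3 − (-1) = +4, so this is an oxidation at C3.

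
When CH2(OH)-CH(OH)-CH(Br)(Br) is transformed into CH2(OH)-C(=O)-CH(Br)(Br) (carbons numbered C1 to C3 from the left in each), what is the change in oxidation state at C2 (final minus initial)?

+2

Before: C2 has 2 bonds to C, 1 bond to H, 1 bond to O → oxidation state 0.
After: C2 has 2 bonds to C, 2 bonds to O → oxidation state +2.
Δ = +2 − (0) = +2, so this is an oxidation at C2.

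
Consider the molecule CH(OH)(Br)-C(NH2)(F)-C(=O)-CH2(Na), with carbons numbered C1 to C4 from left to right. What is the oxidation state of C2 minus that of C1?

C2: 2C, 1N, 1F → 0 + 1 + 1 = +2
C1: 1C, 1H, 1O, 1Br → 0 − 1 + 1 + 1 = +1
Difference: +2 − (+1) = +1.

+1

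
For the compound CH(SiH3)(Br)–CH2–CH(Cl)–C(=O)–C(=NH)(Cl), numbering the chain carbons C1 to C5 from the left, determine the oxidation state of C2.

Each bond to a more electronegative atom (O, N, halogen) counts +1, each bond to a less electronegative atom (H, metal, B, Si) counts −1, and each C–C bond counts 0.
C2 has one bond to C (0), one bond to C (0), one bond to H (-1), one bond to H (-1).
Oxidation state = 0 + 0 − 1 − 1 = -2.

-2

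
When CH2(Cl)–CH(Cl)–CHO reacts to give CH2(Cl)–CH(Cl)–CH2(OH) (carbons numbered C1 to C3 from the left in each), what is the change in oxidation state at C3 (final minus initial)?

Before: C3 has 1 bond to C, 1 bond to H, 2 bonds to O → oxidation state +1.
After: C3 has 1 bond to C, 2 bonds to H, 1 bond to O → oxidation state -1.
Δ = -1 − (+1) = -2, so this is a reduction at C3.

-2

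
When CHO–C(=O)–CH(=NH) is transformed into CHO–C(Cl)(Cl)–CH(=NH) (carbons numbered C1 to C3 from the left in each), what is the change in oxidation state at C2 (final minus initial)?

0

Before: C2 has 2 bonds to C, 2 bonds to O → oxidation state +2.
After: C2 has 2 bonds to C, 2 bonds to Cl → oxidation state +2.
Δ = +2 − (+2) = 0, so no net redox change at C2.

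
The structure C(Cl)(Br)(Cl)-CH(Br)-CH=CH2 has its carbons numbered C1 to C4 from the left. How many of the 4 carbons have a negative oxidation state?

2

Assign +1 per bond to O/N/halogen, −1 per bond to H or an electropositive element, and 0 per bond to carbon. Tallying each carbon:
C1: 1C, 2Cl, 1Br → 0 + 2 + 1 = +3
C2: 2C, 1H, 1Br → 0 − 1 + 1 = 0
C3: 3C, 1H → 0 − 1 = -1
C4: 2C, 2H → 0 − 2 = -2
2 carbons (C3, C4) meet the condition.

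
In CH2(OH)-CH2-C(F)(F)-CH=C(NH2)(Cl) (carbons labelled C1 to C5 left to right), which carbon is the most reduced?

C2

Tallying each carbon's bonds:
C1: 1C, 2H, 1O → 0 − 2 + 1 = -1
C2: 2C, 2H → 0 − 2 = -2
C3: 2C, 2F → 0 + 2 = +2
C4: 3C, 1H → 0 − 1 = -1
C5: 2C, 1N, 1Cl → 0 + 1 + 1 = +2
The most reduced carbon is C2 at -2.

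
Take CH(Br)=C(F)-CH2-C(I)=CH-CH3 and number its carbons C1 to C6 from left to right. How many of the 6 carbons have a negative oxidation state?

Tallying each carbon's bonds:
C1: 2C, 1H, 1Br → 0 − 1 + 1 = 0
C2: 3C, 1F → 0 + 1 = +1
C3: 2C, 2H → 0 − 2 = -2
C4: 3C, 1I → 0 + 1 = +1
C5: 3C, 1H → 0 − 1 = -1
C6: 1C, 3H → 0 − 3 = -3
3 carbons (C3, C5, C6) meet the condition.

3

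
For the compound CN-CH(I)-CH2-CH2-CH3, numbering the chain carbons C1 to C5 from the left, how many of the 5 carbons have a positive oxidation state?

1

Tallying each carbon's bonds:
C1: 1C, 3N → 0 + 3 = +3
C2: 2C, 1H, 1I → 0 − 1 + 1 = 0
C3: 2C, 2H → 0 − 2 = -2
C4: 2C, 2H → 0 − 2 = -2
C5: 1C, 3H → 0 − 3 = -3
1 carbon (C1) meets the condition.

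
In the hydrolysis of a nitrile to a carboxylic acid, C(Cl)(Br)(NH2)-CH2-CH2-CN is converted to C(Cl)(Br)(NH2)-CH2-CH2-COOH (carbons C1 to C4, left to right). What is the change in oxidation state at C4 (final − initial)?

Before: C4 has 1 bond to C, 3 bonds to N → oxidation state +3.
After: C4 has 1 bond to C, 3 bonds to O → oxidation state +3.
Δ = +3 − (+3) = 0, so no net redox change at C4.

0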